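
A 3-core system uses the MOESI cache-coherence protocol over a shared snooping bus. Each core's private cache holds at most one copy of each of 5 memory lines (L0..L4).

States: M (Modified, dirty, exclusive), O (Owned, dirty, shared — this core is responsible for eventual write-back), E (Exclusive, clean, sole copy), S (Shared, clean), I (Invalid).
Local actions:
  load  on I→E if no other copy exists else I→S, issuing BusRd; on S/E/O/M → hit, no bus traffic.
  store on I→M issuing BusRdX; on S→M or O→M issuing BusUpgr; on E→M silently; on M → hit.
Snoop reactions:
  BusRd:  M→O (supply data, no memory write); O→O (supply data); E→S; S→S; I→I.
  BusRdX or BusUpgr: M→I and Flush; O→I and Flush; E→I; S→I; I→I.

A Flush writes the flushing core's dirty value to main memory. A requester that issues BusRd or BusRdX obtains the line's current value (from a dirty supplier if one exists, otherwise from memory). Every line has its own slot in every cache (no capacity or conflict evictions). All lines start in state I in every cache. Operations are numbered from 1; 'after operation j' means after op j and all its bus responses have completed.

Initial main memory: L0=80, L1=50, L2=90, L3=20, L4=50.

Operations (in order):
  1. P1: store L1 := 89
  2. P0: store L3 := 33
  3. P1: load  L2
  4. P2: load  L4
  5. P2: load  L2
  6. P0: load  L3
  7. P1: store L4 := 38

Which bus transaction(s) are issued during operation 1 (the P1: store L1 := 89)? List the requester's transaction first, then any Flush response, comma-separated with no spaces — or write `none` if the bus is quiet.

bus = BusRdX

1. P1: store L1 := 89  bus=[BusRdX]  L1: P0=I P1=M P2=I  mem[L1]=50
2. P0: store L3 := 33  bus=[BusRdX]  L3: P0=M P1=I P2=I  mem[L3]=20
3. P1: load  L2  bus=[BusRd]  L2: P0=I P1=E P2=I  mem[L2]=90
4. P2: load  L4  bus=[BusRd]  L4: P0=I P1=I P2=E  mem[L4]=50
5. P2: load  L2  bus=[BusRd]  L2: P0=I P1=S P2=S  mem[L2]=90
6. P0: load  L3  bus=[-]  L3: P0=M P1=I P2=I  mem[L3]=20
7. P1: store L4 := 38  bus=[BusRdX]  L4: P0=I P1=M P2=I  mem[L4]=50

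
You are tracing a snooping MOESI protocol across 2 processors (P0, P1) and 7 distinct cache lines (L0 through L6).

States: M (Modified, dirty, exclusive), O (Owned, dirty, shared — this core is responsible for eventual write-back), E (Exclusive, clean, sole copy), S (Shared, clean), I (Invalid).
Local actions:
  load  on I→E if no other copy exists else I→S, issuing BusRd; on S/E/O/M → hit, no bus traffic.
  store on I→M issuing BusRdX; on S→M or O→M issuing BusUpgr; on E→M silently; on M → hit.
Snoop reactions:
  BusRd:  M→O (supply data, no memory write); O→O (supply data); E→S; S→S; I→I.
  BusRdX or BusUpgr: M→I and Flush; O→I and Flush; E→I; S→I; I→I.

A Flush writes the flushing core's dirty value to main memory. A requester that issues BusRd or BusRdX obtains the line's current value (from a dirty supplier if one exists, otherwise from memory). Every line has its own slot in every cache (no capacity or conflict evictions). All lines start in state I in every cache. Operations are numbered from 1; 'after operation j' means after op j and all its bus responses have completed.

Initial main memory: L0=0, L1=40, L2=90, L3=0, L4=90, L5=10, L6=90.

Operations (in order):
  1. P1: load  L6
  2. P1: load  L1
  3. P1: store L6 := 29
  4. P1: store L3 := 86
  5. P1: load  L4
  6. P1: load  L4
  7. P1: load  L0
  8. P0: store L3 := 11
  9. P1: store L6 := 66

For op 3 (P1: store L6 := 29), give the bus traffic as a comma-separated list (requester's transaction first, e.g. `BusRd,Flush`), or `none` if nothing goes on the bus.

1. P1: load  L6  bus=[BusRd]  L6: P0=I P1=E  mem[L6]=90
2. P1: load  L1  bus=[BusRd]  L1: P0=I P1=E  mem[L1]=40
3. P1: store L6 := 29  bus=[-]  L6: P0=I P1=M  mem[L6]=90
4. P1: store L3 := 86  bus=[BusRdX]  L3: P0=I P1=M  mem[L3]=0
5. P1: load  L4  bus=[BusRd]  L4: P0=I P1=E  mem[L4]=90
6. P1: load  L4  bus=[-]  L4: P0=I P1=E  mem[L4]=90
7. P1: load  L0  bus=[BusRd]  L0: P0=I P1=E  mem[L0]=0
8. P0: store L3 := 11  bus=[BusRdX,Flush]  L3: P0=M P1=I  mem[L3]=86
9. P1: store L6 := 66  bus=[-]  L6: P0=I P1=M  mem[L6]=90

bus = none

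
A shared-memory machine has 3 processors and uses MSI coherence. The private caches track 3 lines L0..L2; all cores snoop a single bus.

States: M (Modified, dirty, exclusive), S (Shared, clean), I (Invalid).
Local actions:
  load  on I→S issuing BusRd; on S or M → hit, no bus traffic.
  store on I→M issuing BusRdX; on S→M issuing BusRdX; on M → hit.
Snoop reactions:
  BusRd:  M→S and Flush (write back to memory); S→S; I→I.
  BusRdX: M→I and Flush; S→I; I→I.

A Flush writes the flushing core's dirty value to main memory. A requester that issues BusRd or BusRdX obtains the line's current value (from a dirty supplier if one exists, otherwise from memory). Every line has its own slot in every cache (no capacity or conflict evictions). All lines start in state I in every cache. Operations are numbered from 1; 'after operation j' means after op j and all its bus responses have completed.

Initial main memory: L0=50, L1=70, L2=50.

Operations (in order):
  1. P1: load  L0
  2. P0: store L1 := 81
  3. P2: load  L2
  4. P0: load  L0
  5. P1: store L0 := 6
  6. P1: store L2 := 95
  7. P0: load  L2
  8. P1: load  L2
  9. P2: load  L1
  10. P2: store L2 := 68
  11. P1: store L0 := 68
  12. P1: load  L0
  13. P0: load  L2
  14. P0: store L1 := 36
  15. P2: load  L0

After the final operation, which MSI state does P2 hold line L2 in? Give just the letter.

state = S

[1] P1: load  L0 | P0:I, P1:S(50), P2:I | bus: BusRd
[2] P0: store L1 := 81 | P0:M(81), P1:I, P2:I | bus: BusRdX
[3] P2: load  L2 | P0:I, P1:I, P2:S(50) | bus: BusRd
[4] P0: load  L0 | P0:S(50), P1:S(50), P2:I | bus: BusRd
[5] P1: store L0 := 6 | P0:I, P1:M(6), P2:I | bus: BusRdX
[6] P1: store L2 := 95 | P0:I, P1:M(95), P2:I | bus: BusRdX
[7] P0: load  L2 | P0:S(95), P1:S(95), P2:I | bus: BusRd,Flush
[8] P1: load  L2 | P0:S(95), P1:S(95), P2:I | bus: none
[9] P2: load  L1 | P0:S(81), P1:I, P2:S(81) | bus: BusRd,Flush
[10] P2: store L2 := 68 | P0:I, P1:I, P2:M(68) | bus: BusRdX
[11] P1: store L0 := 68 | P0:I, P1:M(68), P2:I | bus: none
[12] P1: load  L0 | P0:I, P1:M(68), P2:I | bus: none
[13] P0: load  L2 | P0:S(68), P1:I, P2:S(68) | bus: BusRd,Flush
[14] P0: store L1 := 36 | P0:M(36), P1:I, P2:I | bus: BusRdX
[15] P2: load  L0 | P0:I, P1:S(68), P2:S(68) | bus: BusRd,Flush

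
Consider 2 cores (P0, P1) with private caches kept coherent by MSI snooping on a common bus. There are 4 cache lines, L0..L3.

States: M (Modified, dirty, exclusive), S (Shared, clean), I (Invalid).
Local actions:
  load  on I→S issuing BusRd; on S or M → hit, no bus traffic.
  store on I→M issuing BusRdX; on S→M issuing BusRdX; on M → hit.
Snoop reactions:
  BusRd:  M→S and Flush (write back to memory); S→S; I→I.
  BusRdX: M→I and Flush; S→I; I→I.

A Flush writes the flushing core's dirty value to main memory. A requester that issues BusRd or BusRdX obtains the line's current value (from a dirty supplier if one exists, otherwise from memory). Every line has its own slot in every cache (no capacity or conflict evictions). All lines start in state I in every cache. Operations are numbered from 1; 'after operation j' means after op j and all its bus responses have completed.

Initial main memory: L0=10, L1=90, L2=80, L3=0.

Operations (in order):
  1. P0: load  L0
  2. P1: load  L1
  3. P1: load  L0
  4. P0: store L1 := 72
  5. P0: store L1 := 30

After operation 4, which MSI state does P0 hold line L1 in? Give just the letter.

[1] P0: load  L0 | P0:S(10), P1:I | bus: BusRd
[2] P1: load  L1 | P0:I, P1:S(90) | bus: BusRd
[3] P1: load  L0 | P0:S(10), P1:S(10) | bus: BusRd
[4] P0: store L1 := 72 | P0:M(72), P1:I | bus: BusRdX
[5] P0: store L1 := 30 | P0:M(30), P1:I | bus: none

state = M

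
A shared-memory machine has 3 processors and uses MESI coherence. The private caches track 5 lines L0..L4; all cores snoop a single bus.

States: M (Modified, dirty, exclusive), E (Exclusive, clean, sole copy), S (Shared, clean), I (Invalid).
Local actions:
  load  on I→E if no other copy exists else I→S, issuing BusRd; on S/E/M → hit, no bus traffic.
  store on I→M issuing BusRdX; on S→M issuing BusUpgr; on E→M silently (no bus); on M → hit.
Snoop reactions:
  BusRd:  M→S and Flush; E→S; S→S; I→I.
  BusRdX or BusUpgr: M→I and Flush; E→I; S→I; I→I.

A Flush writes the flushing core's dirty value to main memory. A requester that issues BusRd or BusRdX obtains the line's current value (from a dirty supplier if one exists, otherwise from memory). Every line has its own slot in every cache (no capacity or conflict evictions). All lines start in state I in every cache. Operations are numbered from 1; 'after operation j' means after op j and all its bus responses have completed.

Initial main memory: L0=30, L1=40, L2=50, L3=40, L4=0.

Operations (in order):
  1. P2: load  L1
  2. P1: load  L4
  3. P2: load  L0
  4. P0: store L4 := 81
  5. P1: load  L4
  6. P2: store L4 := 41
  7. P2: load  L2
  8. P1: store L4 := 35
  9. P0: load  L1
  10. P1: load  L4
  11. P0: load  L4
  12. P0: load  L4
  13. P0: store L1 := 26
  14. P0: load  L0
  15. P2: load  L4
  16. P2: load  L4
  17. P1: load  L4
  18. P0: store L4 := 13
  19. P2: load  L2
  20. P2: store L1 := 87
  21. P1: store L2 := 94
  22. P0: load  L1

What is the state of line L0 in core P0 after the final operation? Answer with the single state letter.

  op1 P2: load  L1 → I/I/E on L1; bus BusRd; mem=40
  op2 P1: load  L4 → I/E/I on L4; bus BusRd; mem=0
  op3 P2: load  L0 → I/I/E on L0; bus BusRd; mem=30
  op4 P0: store L4 := 81 → M/I/I on L4; bus BusRdX; mem=0
  op5 P1: load  L4 → S/S/I on L4; bus BusRd Flush; mem=81
  op6 P2: store L4 := 41 → I/I/M on L4; bus BusRdX; mem=81
  op7 P2: load  L2 → I/I/E on L2; bus BusRd; mem=50
  op8 P1: store L4 := 35 → I/M/I on L4; bus BusRdX Flush; mem=41
  op9 P0: load  L1 → S/I/S on L1; bus BusRd; mem=40
  op10 P1: load  L4 → I/M/I on L4; bus (none); mem=41
  op11 P0: load  L4 → S/S/I on L4; bus BusRd Flush; mem=35
  op12 P0: load  L4 → S/S/I on L4; bus (none); mem=35
  op13 P0: store L1 := 26 → M/I/I on L1; bus BusUpgr; mem=40
  op14 P0: load  L0 → S/I/S on L0; bus BusRd; mem=30
  op15 P2: load  L4 → S/S/S on L4; bus BusRd; mem=35
  op16 P2: load  L4 → S/S/S on L4; bus (none); mem=35
  op17 P1: load  L4 → S/S/S on L4; bus (none); mem=35
  op18 P0: store L4 := 13 → M/I/I on L4; bus BusUpgr; mem=35
  op19 P2: load  L2 → I/I/E on L2; bus (none); mem=50
  op20 P2: store L1 := 87 → I/I/M on L1; bus BusRdX Flush; mem=26
  op21 P1: store L2 := 94 → I/M/I on L2; bus BusRdX; mem=50
  op22 P0: load  L1 → S/I/S on L1; bus BusRd Flush; mem=87

state = S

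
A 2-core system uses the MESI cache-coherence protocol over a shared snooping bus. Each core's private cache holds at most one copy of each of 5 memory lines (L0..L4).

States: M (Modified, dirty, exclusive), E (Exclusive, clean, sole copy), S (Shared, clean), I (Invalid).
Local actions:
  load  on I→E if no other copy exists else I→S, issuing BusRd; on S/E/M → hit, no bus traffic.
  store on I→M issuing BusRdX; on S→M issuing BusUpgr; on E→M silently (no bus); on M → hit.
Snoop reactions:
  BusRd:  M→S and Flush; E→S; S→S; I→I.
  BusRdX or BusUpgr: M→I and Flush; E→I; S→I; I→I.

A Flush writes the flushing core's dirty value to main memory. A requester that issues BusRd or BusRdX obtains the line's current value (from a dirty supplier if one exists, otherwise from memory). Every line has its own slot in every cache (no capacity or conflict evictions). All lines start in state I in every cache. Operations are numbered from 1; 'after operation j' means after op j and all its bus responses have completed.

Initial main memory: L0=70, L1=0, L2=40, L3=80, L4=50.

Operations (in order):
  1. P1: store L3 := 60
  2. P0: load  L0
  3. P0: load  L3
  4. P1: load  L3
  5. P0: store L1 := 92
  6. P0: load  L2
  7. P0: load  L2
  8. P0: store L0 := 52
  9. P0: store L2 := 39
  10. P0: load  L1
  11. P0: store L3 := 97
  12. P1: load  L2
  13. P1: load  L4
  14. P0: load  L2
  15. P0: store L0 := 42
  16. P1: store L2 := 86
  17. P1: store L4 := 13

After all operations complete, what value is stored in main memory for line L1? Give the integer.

[1] P1: store L3 := 60 | P0:I, P1:M(60) | bus: BusRdX
[2] P0: load  L0 | P0:E(70), P1:I | bus: BusRd
[3] P0: load  L3 | P0:S(60), P1:S(60) | bus: BusRd,Flush
[4] P1: load  L3 | P0:S(60), P1:S(60) | bus: none
[5] P0: store L1 := 92 | P0:M(92), P1:I | bus: BusRdX
[6] P0: load  L2 | P0:E(40), P1:I | bus: BusRd
[7] P0: load  L2 | P0:E(40), P1:I | bus: none
[8] P0: store L0 := 52 | P0:M(52), P1:I | bus: none
[9] P0: store L2 := 39 | P0:M(39), P1:I | bus: none
[10] P0: load  L1 | P0:M(92), P1:I | bus: none
[11] P0: store L3 := 97 | P0:M(97), P1:I | bus: BusUpgr
[12] P1: load  L2 | P0:S(39), P1:S(39) | bus: BusRd,Flush
[13] P1: load  L4 | P0:I, P1:E(50) | bus: BusRd
[14] P0: load  L2 | P0:S(39), P1:S(39) | bus: none
[15] P0: store L0 := 42 | P0:M(42), P1:I | bus: none
[16] P1: store L2 := 86 | P0:I, P1:M(86) | bus: BusUpgr
[17] P1: store L4 := 13 | P0:I, P1:M(13) | bus: none

memory[L1] = 0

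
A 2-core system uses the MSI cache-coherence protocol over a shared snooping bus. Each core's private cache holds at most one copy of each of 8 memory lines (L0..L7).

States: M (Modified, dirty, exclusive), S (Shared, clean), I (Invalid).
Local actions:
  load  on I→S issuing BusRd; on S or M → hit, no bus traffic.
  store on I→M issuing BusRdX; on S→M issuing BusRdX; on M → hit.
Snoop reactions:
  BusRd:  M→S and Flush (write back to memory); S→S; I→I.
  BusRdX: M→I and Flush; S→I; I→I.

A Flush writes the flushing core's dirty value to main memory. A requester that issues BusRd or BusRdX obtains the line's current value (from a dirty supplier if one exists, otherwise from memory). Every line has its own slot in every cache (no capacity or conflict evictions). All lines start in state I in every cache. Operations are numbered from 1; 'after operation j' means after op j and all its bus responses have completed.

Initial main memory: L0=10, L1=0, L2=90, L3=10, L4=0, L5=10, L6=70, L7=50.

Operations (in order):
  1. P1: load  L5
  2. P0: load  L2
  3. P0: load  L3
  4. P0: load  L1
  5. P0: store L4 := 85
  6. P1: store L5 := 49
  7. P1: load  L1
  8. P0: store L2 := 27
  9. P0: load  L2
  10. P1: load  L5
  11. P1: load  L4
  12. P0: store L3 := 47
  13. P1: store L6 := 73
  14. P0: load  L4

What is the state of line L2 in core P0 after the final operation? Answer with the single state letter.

  op1 P1: load  L5 → I/S on L5; bus BusRd; mem=10
  op2 P0: load  L2 → S/I on L2; bus BusRd; mem=90
  op3 P0: load  L3 → S/I on L3; bus BusRd; mem=10
  op4 P0: load  L1 → S/I on L1; bus BusRd; mem=0
  op5 P0: store L4 := 85 → M/I on L4; bus BusRdX; mem=0
  op6 P1: store L5 := 49 → I/M on L5; bus BusRdX; mem=10
  op7 P1: load  L1 → S/S on L1; bus BusRd; mem=0
  op8 P0: store L2 := 27 → M/I on L2; bus BusRdX; mem=90
  op9 P0: load  L2 → M/I on L2; bus (none); mem=90
  op10 P1: load  L5 → I/M on L5; bus (none); mem=10
  op11 P1: load  L4 → S/S on L4; bus BusRd Flush; mem=85
  op12 P0: store L3 := 47 → M/I on L3; bus BusRdX; mem=10
  op13 P1: store L6 := 73 → I/M on L6; bus BusRdX; mem=70
  op14 P0: load  L4 → S/S on L4; bus (none); mem=85

state = M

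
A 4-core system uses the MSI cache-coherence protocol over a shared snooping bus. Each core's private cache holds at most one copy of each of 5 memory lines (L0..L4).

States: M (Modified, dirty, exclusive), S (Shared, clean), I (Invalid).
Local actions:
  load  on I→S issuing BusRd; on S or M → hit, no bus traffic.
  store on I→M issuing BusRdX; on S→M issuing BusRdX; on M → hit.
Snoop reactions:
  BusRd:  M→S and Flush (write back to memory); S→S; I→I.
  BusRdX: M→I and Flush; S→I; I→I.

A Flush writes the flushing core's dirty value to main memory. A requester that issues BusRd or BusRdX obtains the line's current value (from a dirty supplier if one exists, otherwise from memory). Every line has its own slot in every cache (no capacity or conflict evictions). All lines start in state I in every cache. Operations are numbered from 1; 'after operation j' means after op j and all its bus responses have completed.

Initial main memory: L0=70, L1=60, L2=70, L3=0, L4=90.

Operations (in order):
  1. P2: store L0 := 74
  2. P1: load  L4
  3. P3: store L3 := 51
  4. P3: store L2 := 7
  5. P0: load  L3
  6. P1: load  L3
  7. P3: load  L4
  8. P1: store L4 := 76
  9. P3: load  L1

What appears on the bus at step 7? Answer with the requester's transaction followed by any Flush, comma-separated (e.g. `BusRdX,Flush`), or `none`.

bus = BusRd

  op1 P2: store L0 := 74 → I/I/M/I on L0; bus BusRdX; mem=70
  op2 P1: load  L4 → I/S/I/I on L4; bus BusRd; mem=90
  op3 P3: store L3 := 51 → I/I/I/M on L3; bus BusRdX; mem=0
  op4 P3: store L2 := 7 → I/I/I/M on L2; bus BusRdX; mem=70
  op5 P0: load  L3 → S/I/I/S on L3; bus BusRd Flush; mem=51
  op6 P1: load  L3 → S/S/I/S on L3; bus BusRd; mem=51
  op7 P3: load  L4 → I/S/I/S on L4; bus BusRd; mem=90
  op8 P1: store L4 := 76 → I/M/I/I on L4; bus BusRdX; mem=90
  op9 P3: load  L1 → I/I/I/S on L1; bus BusRd; mem=60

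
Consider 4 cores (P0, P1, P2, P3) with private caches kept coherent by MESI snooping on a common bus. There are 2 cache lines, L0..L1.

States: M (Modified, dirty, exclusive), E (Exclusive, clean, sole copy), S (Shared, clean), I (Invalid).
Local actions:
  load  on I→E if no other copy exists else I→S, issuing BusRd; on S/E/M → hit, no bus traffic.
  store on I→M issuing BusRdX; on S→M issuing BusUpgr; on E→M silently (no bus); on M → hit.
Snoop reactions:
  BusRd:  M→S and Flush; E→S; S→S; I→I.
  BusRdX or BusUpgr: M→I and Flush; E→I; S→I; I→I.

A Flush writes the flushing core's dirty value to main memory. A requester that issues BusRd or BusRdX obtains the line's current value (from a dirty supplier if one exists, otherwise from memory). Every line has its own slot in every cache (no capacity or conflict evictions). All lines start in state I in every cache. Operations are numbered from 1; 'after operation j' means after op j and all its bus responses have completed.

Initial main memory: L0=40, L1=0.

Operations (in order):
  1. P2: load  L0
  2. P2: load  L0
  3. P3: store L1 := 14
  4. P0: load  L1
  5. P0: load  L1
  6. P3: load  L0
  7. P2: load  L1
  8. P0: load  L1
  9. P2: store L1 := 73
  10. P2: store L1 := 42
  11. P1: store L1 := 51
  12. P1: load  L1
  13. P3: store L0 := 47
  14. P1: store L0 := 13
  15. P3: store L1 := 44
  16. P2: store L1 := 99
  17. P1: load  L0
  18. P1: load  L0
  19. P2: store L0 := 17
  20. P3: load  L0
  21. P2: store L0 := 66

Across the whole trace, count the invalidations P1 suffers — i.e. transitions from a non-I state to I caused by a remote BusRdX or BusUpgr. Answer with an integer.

[1] P2: load  L0 | P0:I, P1:I, P2:E(40), P3:I | bus: BusRd
[2] P2: load  L0 | P0:I, P1:I, P2:E(40), P3:I | bus: none
[3] P3: store L1 := 14 | P0:I, P1:I, P2:I, P3:M(14) | bus: BusRdX
[4] P0: load  L1 | P0:S(14), P1:I, P2:I, P3:S(14) | bus: BusRd,Flush
[5] P0: load  L1 | P0:S(14), P1:I, P2:I, P3:S(14) | bus: none
[6] P3: load  L0 | P0:I, P1:I, P2:S(40), P3:S(40) | bus: BusRd
[7] P2: load  L1 | P0:S(14), P1:I, P2:S(14), P3:S(14) | bus: BusRd
[8] P0: load  L1 | P0:S(14), P1:I, P2:S(14), P3:S(14) | bus: none
[9] P2: store L1 := 73 | P0:I, P1:I, P2:M(73), P3:I | bus: BusUpgr
[10] P2: store L1 := 42 | P0:I, P1:I, P2:M(42), P3:I | bus: none
[11] P1: store L1 := 51 | P0:I, P1:M(51), P2:I, P3:I | bus: BusRdX,Flush
[12] P1: load  L1 | P0:I, P1:M(51), P2:I, P3:I | bus: none
[13] P3: store L0 := 47 | P0:I, P1:I, P2:I, P3:M(47) | bus: BusUpgr
[14] P1: store L0 := 13 | P0:I, P1:M(13), P2:I, P3:I | bus: BusRdX,Flush
[15] P3: store L1 := 44 | P0:I, P1:I, P2:I, P3:M(44) | bus: BusRdX,Flush
[16] P2: store L1 := 99 | P0:I, P1:I, P2:M(99), P3:I | bus: BusRdX,Flush
[17] P1: load  L0 | P0:I, P1:M(13), P2:I, P3:I | bus: none
[18] P1: load  L0 | P0:I, P1:M(13), P2:I, P3:I | bus: none
[19] P2: store L0 := 17 | P0:I, P1:I, P2:M(17), P3:I | bus: BusRdX,Flush
[20] P3: load  L0 | P0:I, P1:I, P2:S(17), P3:S(17) | bus: BusRd,Flush
[21] P2: store L0 := 66 | P0:I, P1:I, P2:M(66), P3:I | bus: BusUpgr

invalidations = 2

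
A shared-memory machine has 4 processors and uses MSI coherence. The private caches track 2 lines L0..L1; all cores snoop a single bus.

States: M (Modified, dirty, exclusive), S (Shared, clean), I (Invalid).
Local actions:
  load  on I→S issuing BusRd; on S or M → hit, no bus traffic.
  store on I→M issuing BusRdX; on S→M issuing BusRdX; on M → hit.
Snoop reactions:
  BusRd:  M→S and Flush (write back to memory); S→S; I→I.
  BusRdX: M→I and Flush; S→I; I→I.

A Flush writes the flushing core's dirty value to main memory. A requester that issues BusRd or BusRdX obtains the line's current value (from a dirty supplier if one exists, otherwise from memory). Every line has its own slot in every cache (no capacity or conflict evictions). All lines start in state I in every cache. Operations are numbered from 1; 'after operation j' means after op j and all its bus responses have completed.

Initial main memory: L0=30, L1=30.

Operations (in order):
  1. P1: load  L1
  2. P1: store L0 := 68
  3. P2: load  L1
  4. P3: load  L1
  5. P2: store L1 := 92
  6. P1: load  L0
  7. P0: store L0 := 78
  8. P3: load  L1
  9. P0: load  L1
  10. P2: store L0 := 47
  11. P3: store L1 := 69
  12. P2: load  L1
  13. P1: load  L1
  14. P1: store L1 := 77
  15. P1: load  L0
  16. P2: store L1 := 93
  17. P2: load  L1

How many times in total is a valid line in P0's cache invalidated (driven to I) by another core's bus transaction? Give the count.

1. P1: load  L1  bus=[BusRd]  L1: P0=I P1=S P2=I P3=I  mem[L1]=30
2. P1: store L0 := 68  bus=[BusRdX]  L0: P0=I P1=M P2=I P3=I  mem[L0]=30
3. P2: load  L1  bus=[BusRd]  L1: P0=I P1=S P2=S P3=I  mem[L1]=30
4. P3: load  L1  bus=[BusRd]  L1: P0=I P1=S P2=S P3=S  mem[L1]=30
5. P2: store L1 := 92  bus=[BusRdX]  L1: P0=I P1=I P2=M P3=I  mem[L1]=30
6. P1: load  L0  bus=[-]  L0: P0=I P1=M P2=I P3=I  mem[L0]=30
7. P0: store L0 := 78  bus=[BusRdX,Flush]  L0: P0=M P1=I P2=I P3=I  mem[L0]=68
8. P3: load  L1  bus=[BusRd,Flush]  L1: P0=I P1=I P2=S P3=S  mem[L1]=92
9. P0: load  L1  bus=[BusRd]  L1: P0=S P1=I P2=S P3=S  mem[L1]=92
10. P2: store L0 := 47  bus=[BusRdX,Flush]  L0: P0=I P1=I P2=M P3=I  mem[L0]=78
11. P3: store L1 := 69  bus=[BusRdX]  L1: P0=I P1=I P2=I P3=M  mem[L1]=92
12. P2: load  L1  bus=[BusRd,Flush]  L1: P0=I P1=I P2=S P3=S  mem[L1]=69
13. P1: load  L1  bus=[BusRd]  L1: P0=I P1=S P2=S P3=S  mem[L1]=69
14. P1: store L1 := 77  bus=[BusRdX]  L1: P0=I P1=M P2=I P3=I  mem[L1]=69
15. P1: load  L0  bus=[BusRd,Flush]  L0: P0=I P1=S P2=S P3=I  mem[L0]=47
16. P2: store L1 := 93  bus=[BusRdX,Flush]  L1: P0=I P1=I P2=M P3=I  mem[L1]=77
17. P2: load  L1  bus=[-]  L1: P0=I P1=I P2=M P3=I  mem[L1]=77

invalidations = 2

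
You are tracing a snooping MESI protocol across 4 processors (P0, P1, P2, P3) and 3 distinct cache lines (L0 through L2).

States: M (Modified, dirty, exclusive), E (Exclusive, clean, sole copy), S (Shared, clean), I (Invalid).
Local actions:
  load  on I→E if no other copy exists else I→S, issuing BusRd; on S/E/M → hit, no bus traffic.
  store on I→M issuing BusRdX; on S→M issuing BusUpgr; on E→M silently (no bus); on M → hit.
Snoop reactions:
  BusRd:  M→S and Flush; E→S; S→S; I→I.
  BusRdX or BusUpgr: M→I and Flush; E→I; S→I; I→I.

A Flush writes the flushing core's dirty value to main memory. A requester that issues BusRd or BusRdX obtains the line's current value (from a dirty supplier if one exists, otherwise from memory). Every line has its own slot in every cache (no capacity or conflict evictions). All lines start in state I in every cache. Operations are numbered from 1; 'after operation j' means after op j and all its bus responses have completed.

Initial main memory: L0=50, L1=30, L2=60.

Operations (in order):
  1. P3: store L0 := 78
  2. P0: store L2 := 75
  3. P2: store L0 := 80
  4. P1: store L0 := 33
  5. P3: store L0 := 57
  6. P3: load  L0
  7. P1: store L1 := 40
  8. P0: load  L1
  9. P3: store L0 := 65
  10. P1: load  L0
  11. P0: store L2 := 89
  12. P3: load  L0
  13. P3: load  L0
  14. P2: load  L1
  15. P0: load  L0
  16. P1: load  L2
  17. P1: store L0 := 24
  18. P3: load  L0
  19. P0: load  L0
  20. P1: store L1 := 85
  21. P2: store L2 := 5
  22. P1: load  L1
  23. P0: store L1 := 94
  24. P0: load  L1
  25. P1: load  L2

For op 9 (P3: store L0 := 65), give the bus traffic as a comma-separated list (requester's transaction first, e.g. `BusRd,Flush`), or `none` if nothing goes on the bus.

[1] P3: store L0 := 78 | P0:I, P1:I, P2:I, P3:M(78) | bus: BusRdX
[2] P0: store L2 := 75 | P0:M(75), P1:I, P2:I, P3:I | bus: BusRdX
[3] P2: store L0 := 80 | P0:I, P1:I, P2:M(80), P3:I | bus: BusRdX,Flush
[4] P1: store L0 := 33 | P0:I, P1:M(33), P2:I, P3:I | bus: BusRdX,Flush
[5] P3: store L0 := 57 | P0:I, P1:I, P2:I, P3:M(57) | bus: BusRdX,Flush
[6] P3: load  L0 | P0:I, P1:I, P2:I, P3:M(57) | bus: none
[7] P1: store L1 := 40 | P0:I, P1:M(40), P2:I, P3:I | bus: BusRdX
[8] P0: load  L1 | P0:S(40), P1:S(40), P2:I, P3:I | bus: BusRd,Flush
[9] P3: store L0 := 65 | P0:I, P1:I, P2:I, P3:M(65) | bus: none
[10] P1: load  L0 | P0:I, P1:S(65), P2:I, P3:S(65) | bus: BusRd,Flush
[11] P0: store L2 := 89 | P0:M(89), P1:I, P2:I, P3:I | bus: none
[12] P3: load  L0 | P0:I, P1:S(65), P2:I, P3:S(65) | bus: none
[13] P3: load  L0 | P0:I, P1:S(65), P2:I, P3:S(65) | bus: none
[14] P2: load  L1 | P0:S(40), P1:S(40), P2:S(40), P3:I | bus: BusRd
[15] P0: load  L0 | P0:S(65), P1:S(65), P2:I, P3:S(65) | bus: BusRd
[16] P1: load  L2 | P0:S(89), P1:S(89), P2:I, P3:I | bus: BusRd,Flush
[17] P1: store L0 := 24 | P0:I, P1:M(24), P2:I, P3:I | bus: BusUpgr
[18] P3: load  L0 | P0:I, P1:S(24), P2:I, P3:S(24) | bus: BusRd,Flush
[19] P0: load  L0 | P0:S(24), P1:S(24), P2:I, P3:S(24) | bus: BusRd
[20] P1: store L1 := 85 | P0:I, P1:M(85), P2:I, P3:I | bus: BusUpgr
[21] P2: store L2 := 5 | P0:I, P1:I, P2:M(5), P3:I | bus: BusRdX
[22] P1: load  L1 | P0:I, P1:M(85), P2:I, P3:I | bus: none
[23] P0: store L1 := 94 | P0:M(94), P1:I, P2:I, P3:I | bus: BusRdX,Flush
[24] P0: load  L1 | P0:M(94), P1:I, P2:I, P3:I | bus: none
[25] P1: load  L2 | P0:I, P1:S(5), P2:S(5), P3:I | bus: BusRd,Flush

bus = none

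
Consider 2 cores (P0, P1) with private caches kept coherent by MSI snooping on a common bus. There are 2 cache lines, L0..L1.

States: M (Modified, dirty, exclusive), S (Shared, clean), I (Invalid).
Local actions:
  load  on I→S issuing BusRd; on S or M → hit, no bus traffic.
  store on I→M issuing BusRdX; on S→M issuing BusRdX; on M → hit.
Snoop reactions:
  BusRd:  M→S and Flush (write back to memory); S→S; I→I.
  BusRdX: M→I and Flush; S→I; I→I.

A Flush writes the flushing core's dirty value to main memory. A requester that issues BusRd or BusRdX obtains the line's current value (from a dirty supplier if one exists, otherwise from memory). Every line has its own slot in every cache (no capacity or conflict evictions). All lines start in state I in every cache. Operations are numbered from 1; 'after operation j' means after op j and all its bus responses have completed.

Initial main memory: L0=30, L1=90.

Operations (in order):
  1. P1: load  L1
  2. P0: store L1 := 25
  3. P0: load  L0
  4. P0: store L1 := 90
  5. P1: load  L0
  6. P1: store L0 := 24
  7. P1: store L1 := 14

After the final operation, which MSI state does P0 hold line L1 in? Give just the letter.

state = I

  op1 P1: load  L1 → I/S on L1; bus BusRd; mem=90
  op2 P0: store L1 := 25 → M/I on L1; bus BusRdX; mem=90
  op3 P0: load  L0 → S/I on L0; bus BusRd; mem=30
  op4 P0: store L1 := 90 → M/I on L1; bus (none); mem=90
  op5 P1: load  L0 → S/S on L0; bus BusRd; mem=30
  op6 P1: store L0 := 24 → I/M on L0; bus BusRdX; mem=30
  op7 P1: store L1 := 14 → I/M on L1; bus BusRdX Flush; mem=90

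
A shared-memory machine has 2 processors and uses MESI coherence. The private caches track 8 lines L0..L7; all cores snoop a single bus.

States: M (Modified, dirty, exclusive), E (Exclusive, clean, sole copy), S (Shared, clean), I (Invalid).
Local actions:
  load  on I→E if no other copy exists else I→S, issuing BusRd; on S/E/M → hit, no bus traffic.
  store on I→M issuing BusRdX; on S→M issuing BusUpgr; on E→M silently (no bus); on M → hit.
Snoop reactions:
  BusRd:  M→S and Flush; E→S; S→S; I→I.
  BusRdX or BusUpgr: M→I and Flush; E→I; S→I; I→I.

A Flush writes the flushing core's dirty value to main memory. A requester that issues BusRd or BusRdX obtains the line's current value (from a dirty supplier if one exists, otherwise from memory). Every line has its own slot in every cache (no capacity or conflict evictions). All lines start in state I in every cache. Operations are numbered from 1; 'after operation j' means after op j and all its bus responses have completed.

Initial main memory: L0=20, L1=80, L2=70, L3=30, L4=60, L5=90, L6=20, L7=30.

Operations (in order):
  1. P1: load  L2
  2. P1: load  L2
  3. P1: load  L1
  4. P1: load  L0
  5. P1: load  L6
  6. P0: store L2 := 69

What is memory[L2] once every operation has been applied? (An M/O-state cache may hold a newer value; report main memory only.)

memory[L2] = 70

  op1 P1: load  L2 → I/E on L2; bus BusRd; mem=70
  op2 P1: load  L2 → I/E on L2; bus (none); mem=70
  op3 P1: load  L1 → I/E on L1; bus BusRd; mem=80
  op4 P1: load  L0 → I/E on L0; bus BusRd; mem=20
  op5 P1: load  L6 → I/E on L6; bus BusRd; mem=20
  op6 P0: store L2 := 69 → M/I on L2; bus BusRdX; mem=70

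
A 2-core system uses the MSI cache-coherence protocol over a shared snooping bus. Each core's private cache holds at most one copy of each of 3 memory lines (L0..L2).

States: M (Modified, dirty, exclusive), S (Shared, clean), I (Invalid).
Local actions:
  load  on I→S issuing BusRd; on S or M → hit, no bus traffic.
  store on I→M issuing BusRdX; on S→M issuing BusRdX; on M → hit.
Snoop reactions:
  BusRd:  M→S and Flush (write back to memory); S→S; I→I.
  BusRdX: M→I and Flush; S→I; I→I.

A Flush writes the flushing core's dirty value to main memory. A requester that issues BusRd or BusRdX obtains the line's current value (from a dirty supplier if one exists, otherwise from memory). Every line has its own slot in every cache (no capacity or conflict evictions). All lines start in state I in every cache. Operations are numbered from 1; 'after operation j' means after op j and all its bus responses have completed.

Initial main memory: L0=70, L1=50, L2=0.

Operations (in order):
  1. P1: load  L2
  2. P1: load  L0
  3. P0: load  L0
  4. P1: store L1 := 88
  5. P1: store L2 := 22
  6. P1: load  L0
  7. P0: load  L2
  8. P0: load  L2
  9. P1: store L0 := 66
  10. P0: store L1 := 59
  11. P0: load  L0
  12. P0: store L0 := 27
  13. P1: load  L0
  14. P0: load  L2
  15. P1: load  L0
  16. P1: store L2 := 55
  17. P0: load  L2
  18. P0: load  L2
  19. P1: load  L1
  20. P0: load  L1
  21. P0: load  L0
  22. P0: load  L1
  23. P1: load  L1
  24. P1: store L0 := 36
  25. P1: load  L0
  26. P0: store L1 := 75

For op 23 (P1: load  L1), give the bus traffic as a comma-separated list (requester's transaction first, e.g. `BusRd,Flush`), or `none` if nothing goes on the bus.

bus = none

step 1: P1: load  L2  ⟶  IS  (L2)  txn=BusRd  M[L2]=0
step 2: P1: load  L0  ⟶  IS  (L0)  txn=BusRd  M[L0]=70
step 3: P0: load  L0  ⟶  SS  (L0)  txn=BusRd  M[L0]=70
step 4: P1: store L1 := 88  ⟶  IM  (L1)  txn=BusRdX  M[L1]=50
step 5: P1: store L2 := 22  ⟶  IM  (L2)  txn=BusRdX  M[L2]=0
step 6: P1: load  L0  ⟶  SS  (L0)  txn=∅  M[L0]=70
step 7: P0: load  L2  ⟶  SS  (L2)  txn=BusRd+Flush  M[L2]=22
step 8: P0: load  L2  ⟶  SS  (L2)  txn=∅  M[L2]=22
step 9: P1: store L0 := 66  ⟶  IM  (L0)  txn=BusRdX  M[L0]=70
step 10: P0: store L1 := 59  ⟶  MI  (L1)  txn=BusRdX+Flush  M[L1]=88
step 11: P0: load  L0  ⟶  SS  (L0)  txn=BusRd+Flush  M[L0]=66
step 12: P0: store L0 := 27  ⟶  MI  (L0)  txn=BusRdX  M[L0]=66
step 13: P1: load  L0  ⟶  SS  (L0)  txn=BusRd+Flush  M[L0]=27
step 14: P0: load  L2  ⟶  SS  (L2)  txn=∅  M[L2]=22
step 15: P1: load  L0  ⟶  SS  (L0)  txn=∅  M[L0]=27
step 16: P1: store L2 := 55  ⟶  IM  (L2)  txn=BusRdX  M[L2]=22
step 17: P0: load  L2  ⟶  SS  (L2)  txn=BusRd+Flush  M[L2]=55
step 18: P0: load  L2  ⟶  SS  (L2)  txn=∅  M[L2]=55
step 19: P1: load  L1  ⟶  SS  (L1)  txn=BusRd+Flush  M[L1]=59
step 20: P0: load  L1  ⟶  SS  (L1)  txn=∅  M[L1]=59
step 21: P0: load  L0  ⟶  SS  (L0)  txn=∅  M[L0]=27
step 22: P0: load  L1  ⟶  SS  (L1)  txn=∅  M[L1]=59
step 23: P1: load  L1  ⟶  SS  (L1)  txn=∅  M[L1]=59
step 24: P1: store L0 := 36  ⟶  IM  (L0)  txn=BusRdX  M[L0]=27
step 25: P1: load  L0  ⟶  IM  (L0)  txn=∅  M[L0]=27
step 26: P0: store L1 := 75  ⟶  MI  (L1)  txn=BusRdX  M[L1]=59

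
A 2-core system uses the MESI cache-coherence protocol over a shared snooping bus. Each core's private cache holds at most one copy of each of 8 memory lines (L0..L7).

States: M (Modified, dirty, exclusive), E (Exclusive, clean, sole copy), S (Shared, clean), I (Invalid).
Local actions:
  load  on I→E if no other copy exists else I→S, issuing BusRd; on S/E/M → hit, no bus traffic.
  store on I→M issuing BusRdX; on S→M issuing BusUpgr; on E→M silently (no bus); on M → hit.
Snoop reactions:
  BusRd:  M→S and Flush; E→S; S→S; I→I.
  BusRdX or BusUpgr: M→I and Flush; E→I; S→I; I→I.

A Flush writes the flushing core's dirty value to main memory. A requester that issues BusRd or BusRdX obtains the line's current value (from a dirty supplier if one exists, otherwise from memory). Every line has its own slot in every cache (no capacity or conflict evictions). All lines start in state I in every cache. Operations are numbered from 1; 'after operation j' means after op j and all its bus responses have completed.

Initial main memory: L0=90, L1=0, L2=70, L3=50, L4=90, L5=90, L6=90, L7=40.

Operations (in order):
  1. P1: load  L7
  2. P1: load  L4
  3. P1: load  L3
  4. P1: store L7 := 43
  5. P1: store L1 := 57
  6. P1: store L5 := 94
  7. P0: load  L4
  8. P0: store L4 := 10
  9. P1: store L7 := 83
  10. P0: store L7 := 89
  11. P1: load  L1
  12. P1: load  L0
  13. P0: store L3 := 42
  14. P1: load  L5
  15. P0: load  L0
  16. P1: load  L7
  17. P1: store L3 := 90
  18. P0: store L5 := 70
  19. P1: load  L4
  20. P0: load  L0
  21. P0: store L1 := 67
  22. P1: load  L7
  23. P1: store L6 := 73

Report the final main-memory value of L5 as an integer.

memory[L5] = 94

1. P1: load  L7  bus=[BusRd]  L7: P0=I P1=E  mem[L7]=40
2. P1: load  L4  bus=[BusRd]  L4: P0=I P1=E  mem[L4]=90
3. P1: load  L3  bus=[BusRd]  L3: P0=I P1=E  mem[L3]=50
4. P1: store L7 := 43  bus=[-]  L7: P0=I P1=M  mem[L7]=40
5. P1: store L1 := 57  bus=[BusRdX]  L1: P0=I P1=M  mem[L1]=0
6. P1: store L5 := 94  bus=[BusRdX]  L5: P0=I P1=M  mem[L5]=90
7. P0: load  L4  bus=[BusRd]  L4: P0=S P1=S  mem[L4]=90
8. P0: store L4 := 10  bus=[BusUpgr]  L4: P0=M P1=I  mem[L4]=90
9. P1: store L7 := 83  bus=[-]  L7: P0=I P1=M  mem[L7]=40
10. P0: store L7 := 89  bus=[BusRdX,Flush]  L7: P0=M P1=I  mem[L7]=83
11. P1: load  L1  bus=[-]  L1: P0=I P1=M  mem[L1]=0
12. P1: load  L0  bus=[BusRd]  L0: P0=I P1=E  mem[L0]=90
13. P0: store L3 := 42  bus=[BusRdX]  L3: P0=M P1=I  mem[L3]=50
14. P1: load  L5  bus=[-]  L5: P0=I P1=M  mem[L5]=90
15. P0: load  L0  bus=[BusRd]  L0: P0=S P1=S  mem[L0]=90
16. P1: load  L7  bus=[BusRd,Flush]  L7: P0=S P1=S  mem[L7]=89
17. P1: store L3 := 90  bus=[BusRdX,Flush]  L3: P0=I P1=M  mem[L3]=42
18. P0: store L5 := 70  bus=[BusRdX,Flush]  L5: P0=M P1=I  mem[L5]=94
19. P1: load  L4  bus=[BusRd,Flush]  L4: P0=S P1=S  mem[L4]=10
20. P0: load  L0  bus=[-]  L0: P0=S P1=S  mem[L0]=90
21. P0: store L1 := 67  bus=[BusRdX,Flush]  L1: P0=M P1=I  mem[L1]=57
22. P1: load  L7  bus=[-]  L7: P0=S P1=S  mem[L7]=89
23. P1: store L6 := 73  bus=[BusRdX]  L6: P0=I P1=M  mem[L6]=90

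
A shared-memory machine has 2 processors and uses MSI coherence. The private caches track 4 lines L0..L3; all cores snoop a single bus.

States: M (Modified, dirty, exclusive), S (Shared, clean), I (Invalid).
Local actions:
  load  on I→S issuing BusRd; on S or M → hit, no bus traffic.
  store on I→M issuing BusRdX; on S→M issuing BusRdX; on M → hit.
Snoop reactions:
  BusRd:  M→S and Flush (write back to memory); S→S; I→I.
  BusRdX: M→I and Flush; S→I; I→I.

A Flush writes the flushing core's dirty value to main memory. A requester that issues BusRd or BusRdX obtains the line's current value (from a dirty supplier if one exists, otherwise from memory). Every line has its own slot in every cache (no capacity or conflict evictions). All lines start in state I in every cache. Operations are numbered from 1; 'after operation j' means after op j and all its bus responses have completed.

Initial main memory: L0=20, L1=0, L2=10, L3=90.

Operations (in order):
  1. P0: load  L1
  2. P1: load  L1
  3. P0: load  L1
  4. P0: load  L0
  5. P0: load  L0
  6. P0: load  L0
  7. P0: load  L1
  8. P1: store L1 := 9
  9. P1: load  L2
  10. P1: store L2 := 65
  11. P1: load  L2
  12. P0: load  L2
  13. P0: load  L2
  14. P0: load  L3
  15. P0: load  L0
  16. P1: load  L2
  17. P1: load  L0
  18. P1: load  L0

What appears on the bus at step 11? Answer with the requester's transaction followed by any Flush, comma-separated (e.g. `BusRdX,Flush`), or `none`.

  op1 P0: load  L1 → S/I on L1; bus BusRd; mem=0
  op2 P1: load  L1 → S/S on L1; bus BusRd; mem=0
  op3 P0: load  L1 → S/S on L1; bus (none); mem=0
  op4 P0: load  L0 → S/I on L0; bus BusRd; mem=20
  op5 P0: load  L0 → S/I on L0; bus (none); mem=20
  op6 P0: load  L0 → S/I on L0; bus (none); mem=20
  op7 P0: load  L1 → S/S on L1; bus (none); mem=0
  op8 P1: store L1 := 9 → I/M on L1; bus BusRdX; mem=0
  op9 P1: load  L2 → I/S on L2; bus BusRd; mem=10
  op10 P1: store L2 := 65 → I/M on L2; bus BusRdX; mem=10
  op11 P1: load  L2 → I/M on L2; bus (none); mem=10
  op12 P0: load  L2 → S/S on L2; bus BusRd Flush; mem=65
  op13 P0: load  L2 → S/S on L2; bus (none); mem=65
  op14 P0: load  L3 → S/I on L3; bus BusRd; mem=90
  op15 P0: load  L0 → S/I on L0; bus (none); mem=20
  op16 P1: load  L2 → S/S on L2; bus (none); mem=65
  op17 P1: load  L0 → S/S on L0; bus BusRd; mem=20
  op18 P1: load  L0 → S/S on L0; bus (none); mem=20

bus = none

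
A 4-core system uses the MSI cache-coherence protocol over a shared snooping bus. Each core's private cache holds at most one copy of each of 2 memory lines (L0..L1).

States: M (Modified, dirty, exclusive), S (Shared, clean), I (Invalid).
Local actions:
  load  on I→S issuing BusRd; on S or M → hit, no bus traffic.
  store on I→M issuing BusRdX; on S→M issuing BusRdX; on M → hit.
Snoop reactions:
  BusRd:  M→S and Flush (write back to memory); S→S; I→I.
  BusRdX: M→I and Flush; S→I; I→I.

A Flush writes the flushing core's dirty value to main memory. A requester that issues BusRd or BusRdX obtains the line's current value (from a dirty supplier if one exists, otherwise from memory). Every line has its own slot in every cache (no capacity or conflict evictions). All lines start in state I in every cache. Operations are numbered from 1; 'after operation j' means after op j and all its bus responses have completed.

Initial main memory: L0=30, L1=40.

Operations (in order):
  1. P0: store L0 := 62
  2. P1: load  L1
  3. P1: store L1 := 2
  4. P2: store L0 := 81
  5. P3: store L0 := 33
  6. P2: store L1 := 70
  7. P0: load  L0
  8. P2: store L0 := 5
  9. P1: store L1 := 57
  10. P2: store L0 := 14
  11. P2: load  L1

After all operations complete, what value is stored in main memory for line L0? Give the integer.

memory[L0] = 33

step 1: P0: store L0 := 62  ⟶  MIII  (L0)  txn=BusRdX  M[L0]=30
step 2: P1: load  L1  ⟶  ISII  (L1)  txn=BusRd  M[L1]=40
step 3: P1: store L1 := 2  ⟶  IMII  (L1)  txn=BusRdX  M[L1]=40
step 4: P2: store L0 := 81  ⟶  IIMI  (L0)  txn=BusRdX+Flush  M[L0]=62
step 5: P3: store L0 := 33  ⟶  IIIM  (L0)  txn=BusRdX+Flush  M[L0]=81
step 6: P2: store L1 := 70  ⟶  IIMI  (L1)  txn=BusRdX+Flush  M[L1]=2
step 7: P0: load  L0  ⟶  SIIS  (L0)  txn=BusRd+Flush  M[L0]=33
step 8: P2: store L0 := 5  ⟶  IIMI  (L0)  txn=BusRdX  M[L0]=33
step 9: P1: store L1 := 57  ⟶  IMII  (L1)  txn=BusRdX+Flush  M[L1]=70
step 10: P2: store L0 := 14  ⟶  IIMI  (L0)  txn=∅  M[L0]=33
step 11: P2: load  L1  ⟶  ISSI  (L1)  txn=BusRd+Flush  M[L1]=57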